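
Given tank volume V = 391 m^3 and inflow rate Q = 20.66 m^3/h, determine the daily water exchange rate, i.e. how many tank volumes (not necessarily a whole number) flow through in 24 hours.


Daily flow volume = 20.66 m^3/h * 24 h = 495.84 m^3/day
Exchanges = daily flow / tank volume = 495.84 / 391 = 1.26813 exchanges/day

1.26813 exchanges/day


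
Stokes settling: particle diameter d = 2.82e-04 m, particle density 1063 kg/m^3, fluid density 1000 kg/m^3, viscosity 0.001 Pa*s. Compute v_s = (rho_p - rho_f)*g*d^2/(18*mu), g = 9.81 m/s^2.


Density difference: rho_p - rho_f = 1063 - 1000 = 63 kg/m^3
d^2 = (2.82e-04)^2 = 7.9524e-08 m^2
Numerator = (rho_p - rho_f) * g * d^2 = 63 * 9.81 * 7.9524e-08 = 4.9148218e-05
Denominator = 18 * mu = 18 * 0.001 = 0.018
v_s = 4.9148218e-05 / 0.018 = 0.00273046 m/s
Check: Re = rho_f * v_s * d / mu = 1000 * 0.00273046 * 2.82e-04 / 0.001 = 0.77 < 1, so Stokes' law applies.

0.00273046 m/s


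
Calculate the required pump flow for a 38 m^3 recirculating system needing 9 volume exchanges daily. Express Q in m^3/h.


Daily recirculation volume = 38 m^3 * 9 = 342 m^3/day
Flow rate Q = daily volume / 24 h = 342 / 24 = 14.25 m^3/h

14.25 m^3/h


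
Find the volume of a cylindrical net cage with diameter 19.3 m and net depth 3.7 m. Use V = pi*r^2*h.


r = d/2 = 19.3/2 = 9.65 m
Base area = pi*r^2 = pi*9.65^2 = 292.55296 m^2
Volume = 292.55296 * 3.7 = 1082.45 m^3

1082.45 m^3


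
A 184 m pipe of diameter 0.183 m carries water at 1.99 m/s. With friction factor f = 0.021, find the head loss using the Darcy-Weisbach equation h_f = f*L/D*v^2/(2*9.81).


v^2 = 1.99^2 = 3.9601 m^2/s^2
L/D = 184/0.183 = 1005.4645
h_f = f*(L/D)*v^2/(2g) = 0.021 * 1005.4645 * 3.9601 / 19.62 = 4.2618 m

4.2618 m


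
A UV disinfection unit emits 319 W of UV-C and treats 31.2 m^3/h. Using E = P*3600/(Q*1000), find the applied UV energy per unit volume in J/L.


Energy delivered per hour = 319 W * 3600 s = 1148400 J/h
Volume treated per hour = 31.2 m^3/h * 1000 = 31200 L/h
dose = 1148400 / 31200 = 36.8077 J/L

36.8077 J/L


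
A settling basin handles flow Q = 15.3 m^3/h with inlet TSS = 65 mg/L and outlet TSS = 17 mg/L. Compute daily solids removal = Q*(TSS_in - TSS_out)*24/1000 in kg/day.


Concentration drop: TSS_in - TSS_out = 65 - 17 = 48 mg/L
Hourly solids removed = Q * dTSS = 15.3 m^3/h * 48 mg/L = 734.4 g/h  (m^3/h * mg/L = g/h)
Daily solids removed = 734.4 * 24 = 17625.6 g/day
Convert g to kg: 17625.6 / 1000 = 17.6256 kg/day

17.6256 kg/day


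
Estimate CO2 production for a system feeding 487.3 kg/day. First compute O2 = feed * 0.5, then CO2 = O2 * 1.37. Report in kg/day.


O2 = 487.3 * 0.5 = 243.65
CO2 = 243.65 * 1.37 = 333.8005

333.8005 kg/day


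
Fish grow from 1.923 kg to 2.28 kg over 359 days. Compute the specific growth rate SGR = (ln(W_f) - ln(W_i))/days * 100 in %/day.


ln(W_f) = ln(2.28) = 0.82417544
ln(W_i) = ln(1.923) = 0.65388647
ln(W_f) - ln(W_i) = 0.82417544 - 0.65388647 = 0.17028897
SGR = 0.17028897 / 359 * 100 = 0.0474343 %/day

0.0474343 %/day


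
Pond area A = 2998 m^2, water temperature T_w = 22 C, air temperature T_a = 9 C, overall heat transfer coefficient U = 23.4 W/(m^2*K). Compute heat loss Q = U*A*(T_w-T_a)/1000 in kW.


Temperature difference dT = 22 - 9 = 13 K
Heat loss (W) = U * A * dT = 23.4 * 2998 * 13 = 911991.6 W
Convert to kW: 911991.6 / 1000 = 911.9916 kW

911.9916 kW


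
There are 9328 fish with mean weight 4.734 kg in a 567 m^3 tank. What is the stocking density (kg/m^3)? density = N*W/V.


Total biomass = 9328 fish * 4.734 kg = 44158.752 kg
Density = total biomass / volume = 44158.752 / 567 = 77.8814 kg/m^3

77.8814 kg/m^3


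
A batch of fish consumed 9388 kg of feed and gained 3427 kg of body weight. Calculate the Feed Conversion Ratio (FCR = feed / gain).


FCR = feed consumed / weight gained
FCR = 9388 kg / 3427 kg = 2.73942

2.73942


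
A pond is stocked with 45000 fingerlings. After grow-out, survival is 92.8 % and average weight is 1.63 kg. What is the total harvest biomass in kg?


Survivors = 45000 * 92.8/100 = 41760 fish
Harvest biomass = survivors * W_f = 41760 * 1.63 = 68068.8 kg

68068.8 kg


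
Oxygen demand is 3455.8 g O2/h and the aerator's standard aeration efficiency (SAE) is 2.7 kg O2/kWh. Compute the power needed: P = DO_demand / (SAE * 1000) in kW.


SAE in g O2/kWh = 2.7 * 1000 = 2700 g/kWh
P = DO_demand / SAE_g = 3455.8 / 2700 = 1.27993 kW

1.27993 kW


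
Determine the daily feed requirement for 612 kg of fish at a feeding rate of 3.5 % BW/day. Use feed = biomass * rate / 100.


Feeding rate fraction = 3.5% / 100 = 0.035
Daily feed = 612 kg * 0.035 = 21.42 kg/day

21.42 kg/day


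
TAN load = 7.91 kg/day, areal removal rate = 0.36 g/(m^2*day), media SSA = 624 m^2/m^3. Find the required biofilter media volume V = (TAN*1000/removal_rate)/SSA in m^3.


A = 7.91*1000 / 0.36 = 21972.222 m^2
V = 21972.222 / 624 = 35.2119

35.2119 m^3


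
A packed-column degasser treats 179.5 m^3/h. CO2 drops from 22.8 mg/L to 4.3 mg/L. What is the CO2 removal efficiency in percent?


CO2_out / CO2_in = 4.3 / 22.8 = 0.18859649
Fraction remaining = 0.18859649
efficiency = (1 - 0.18859649) * 100 = 81.1404 %

81.1404 %


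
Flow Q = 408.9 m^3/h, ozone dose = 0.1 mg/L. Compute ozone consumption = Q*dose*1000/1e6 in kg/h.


O3 demand (mg/h) = Q * dose * 1000 = 408.9 * 0.1 * 1000 = 40890 mg/h
Convert mg to kg: 40890 / 1e6 = 0.04089 kg/h

0.04089 kg/h


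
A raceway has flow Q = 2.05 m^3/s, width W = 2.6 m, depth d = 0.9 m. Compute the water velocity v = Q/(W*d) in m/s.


Cross-sectional area = W * d = 2.6 * 0.9 = 2.34 m^2
Velocity = Q / A = 2.05 / 2.34 = 0.876068 m/s

0.876068 m/s


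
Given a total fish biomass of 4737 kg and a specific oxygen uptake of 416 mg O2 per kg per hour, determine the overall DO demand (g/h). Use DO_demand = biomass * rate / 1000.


Total O2 consumption (mg/h) = 4737 kg * 416 mg/(kg*h) = 1970592 mg/h
Convert to g/h: 1970592 / 1000 = 1970.592 g/h

1970.592 g/h


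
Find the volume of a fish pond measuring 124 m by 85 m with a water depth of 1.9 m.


Base area = L * W = 124 * 85 = 10540 m^2
Volume = area * depth = 10540 * 1.9 = 20026 m^3

20026 m^3


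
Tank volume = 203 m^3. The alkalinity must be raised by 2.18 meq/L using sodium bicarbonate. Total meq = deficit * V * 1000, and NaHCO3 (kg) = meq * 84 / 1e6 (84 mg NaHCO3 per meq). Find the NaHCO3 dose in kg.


Tank volume in L = 203 m^3 * 1000 = 203000 L
Total meq required = 2.18 meq/L * 203000 L = 442540 meq
NaHCO3 mass = 442540 meq * 84 mg/meq / 1e6 = 37.1734 kg

37.1734 kg


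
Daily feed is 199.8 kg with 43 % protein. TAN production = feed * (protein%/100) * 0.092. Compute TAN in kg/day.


Protein in feed = 199.8 * 43/100 = 85.914 kg/day
TAN = protein * 0.092 = 85.914 * 0.092 = 7.904088 kg/day

7.904088 kg/day


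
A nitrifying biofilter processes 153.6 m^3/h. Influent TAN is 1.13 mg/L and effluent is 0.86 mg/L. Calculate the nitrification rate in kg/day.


Concentration drop: TAN_in - TAN_out = 1.13 - 0.86 = 0.27 mg/L
Hourly TAN removed = Q * dTAN = 153.6 m^3/h * 0.27 mg/L = 41.472 g/h  (m^3/h * mg/L = g/h)
Daily TAN removed = 41.472 * 24 = 995.328 g/day
Convert to kg/day: 995.328 / 1000 = 0.995328 kg/day

0.995328 kg/day


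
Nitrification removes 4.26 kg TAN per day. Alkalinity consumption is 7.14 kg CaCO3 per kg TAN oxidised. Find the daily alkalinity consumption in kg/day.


Alkalinity factor: 7.14 kg CaCO3 consumed per kg TAN nitrified
alk = 4.26 kg TAN * 7.14 = 30.4164 kg CaCO3/day

30.4164 kg CaCO3/day


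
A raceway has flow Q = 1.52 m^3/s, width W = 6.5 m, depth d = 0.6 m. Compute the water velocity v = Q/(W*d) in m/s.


Cross-sectional area = W * d = 6.5 * 0.6 = 3.9 m^2
Velocity = Q / A = 1.52 / 3.9 = 0.389744 m/s

0.389744 m/s


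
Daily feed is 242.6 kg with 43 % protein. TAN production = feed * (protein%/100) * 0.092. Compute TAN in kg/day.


Protein in feed = 242.6 * 43/100 = 104.318 kg/day
TAN = protein * 0.092 = 104.318 * 0.092 = 9.597256 kg/day

9.597256 kg/day


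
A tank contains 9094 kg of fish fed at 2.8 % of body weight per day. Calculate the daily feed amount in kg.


Feeding rate fraction = 2.8% / 100 = 0.028
Daily feed = 9094 kg * 0.028 = 254.632 kg/day

254.632 kg/day


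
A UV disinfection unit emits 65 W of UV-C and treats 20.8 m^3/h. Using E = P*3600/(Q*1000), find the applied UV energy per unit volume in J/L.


Energy delivered per hour = 65 W * 3600 s = 234000 J/h
Volume treated per hour = 20.8 m^3/h * 1000 = 20800 L/h
dose = 234000 / 20800 = 11.25 J/L

11.25 J/L


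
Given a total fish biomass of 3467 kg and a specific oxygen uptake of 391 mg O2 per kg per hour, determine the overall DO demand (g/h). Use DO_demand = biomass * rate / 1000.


Total O2 consumption (mg/h) = 3467 kg * 391 mg/(kg*h) = 1355597 mg/h
Convert to g/h: 1355597 / 1000 = 1355.597 g/h

1355.597 g/h


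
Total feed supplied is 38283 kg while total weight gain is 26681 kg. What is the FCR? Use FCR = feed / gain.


FCR = feed consumed / weight gained
FCR = 38283 kg / 26681 kg = 1.43484

1.43484


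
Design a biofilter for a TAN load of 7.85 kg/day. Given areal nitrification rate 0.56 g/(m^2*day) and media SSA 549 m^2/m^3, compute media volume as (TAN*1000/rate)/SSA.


A = 7.85*1000 / 0.56 = 14017.857 m^2
V = 14017.857 / 549 = 25.5334

25.5334 m^3


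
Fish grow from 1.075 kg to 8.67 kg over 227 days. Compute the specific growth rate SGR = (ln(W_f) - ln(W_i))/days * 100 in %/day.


ln(W_f) = ln(8.67) = 2.1598688
ln(W_i) = ln(1.075) = 0.072320662
ln(W_f) - ln(W_i) = 2.1598688 - 0.072320662 = 2.0875481
SGR = 2.0875481 / 227 * 100 = 0.919625 %/day

0.919625 %/day


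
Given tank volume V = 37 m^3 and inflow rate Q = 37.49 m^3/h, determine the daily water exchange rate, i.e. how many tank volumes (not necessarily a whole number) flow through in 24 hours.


Daily flow volume = 37.49 m^3/h * 24 h = 899.76 m^3/day
Exchanges = daily flow / tank volume = 899.76 / 37 = 24.3178 exchanges/day

24.3178 exchanges/day


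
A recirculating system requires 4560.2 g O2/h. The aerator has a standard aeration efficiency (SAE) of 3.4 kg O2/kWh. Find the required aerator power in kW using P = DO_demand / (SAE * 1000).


SAE in g O2/kWh = 3.4 * 1000 = 3400 g/kWh
P = DO_demand / SAE_g = 4560.2 / 3400 = 1.34124 kW

1.34124 kW


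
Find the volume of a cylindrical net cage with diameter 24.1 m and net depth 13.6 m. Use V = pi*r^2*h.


r = d/2 = 24.1/2 = 12.05 m
Base area = pi*r^2 = pi*12.05^2 = 456.16711 m^2
Volume = 456.16711 * 13.6 = 6203.87 m^3

6203.87 m^3


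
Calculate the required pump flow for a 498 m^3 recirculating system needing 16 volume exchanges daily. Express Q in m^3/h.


Daily recirculation volume = 498 m^3 * 16 = 7968 m^3/day
Flow rate Q = daily volume / 24 h = 7968 / 24 = 332 m^3/h

332 m^3/h


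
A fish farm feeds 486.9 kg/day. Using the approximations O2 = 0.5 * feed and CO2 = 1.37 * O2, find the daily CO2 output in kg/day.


O2 = 486.9 * 0.5 = 243.45
CO2 = 243.45 * 1.37 = 333.5265

333.5265 kg/day


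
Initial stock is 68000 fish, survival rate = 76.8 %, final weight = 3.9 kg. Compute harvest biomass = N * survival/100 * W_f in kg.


Survivors = 68000 * 76.8/100 = 52224 fish
Harvest biomass = survivors * W_f = 52224 * 3.9 = 203673.6 kg

203673.6 kg


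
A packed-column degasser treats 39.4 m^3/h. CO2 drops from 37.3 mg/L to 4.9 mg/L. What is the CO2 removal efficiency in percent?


CO2_out / CO2_in = 4.9 / 37.3 = 0.13136729
Fraction remaining = 0.13136729
efficiency = (1 - 0.13136729) * 100 = 86.8633 %

86.8633 %


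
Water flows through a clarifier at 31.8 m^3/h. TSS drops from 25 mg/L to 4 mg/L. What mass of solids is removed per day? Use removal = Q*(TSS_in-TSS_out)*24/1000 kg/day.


Concentration drop: TSS_in - TSS_out = 25 - 4 = 21 mg/L
Hourly solids removed = Q * dTSS = 31.8 m^3/h * 21 mg/L = 667.8 g/h  (m^3/h * mg/L = g/h)
Daily solids removed = 667.8 * 24 = 16027.2 g/day
Convert g to kg: 16027.2 / 1000 = 16.0272 kg/day

16.0272 kg/day


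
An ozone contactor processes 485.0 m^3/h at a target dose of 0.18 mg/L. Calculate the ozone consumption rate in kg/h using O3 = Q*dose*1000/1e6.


O3 demand (mg/h) = Q * dose * 1000 = 485.0 * 0.18 * 1000 = 87300 mg/h
Convert mg to kg: 87300 / 1e6 = 0.0873 kg/h

0.0873 kg/h


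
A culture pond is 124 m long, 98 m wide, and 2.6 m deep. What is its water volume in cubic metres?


Base area = L * W = 124 * 98 = 12152 m^2
Volume = area * depth = 12152 * 2.6 = 31595.2 m^3

31595.2 m^3


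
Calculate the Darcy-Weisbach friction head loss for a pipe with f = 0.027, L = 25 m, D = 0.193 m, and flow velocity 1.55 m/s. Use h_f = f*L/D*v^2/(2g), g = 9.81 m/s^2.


v^2 = 1.55^2 = 2.4025 m^2/s^2
L/D = 25/0.193 = 129.53368
h_f = f*(L/D)*v^2/(2g) = 0.027 * 129.53368 * 2.4025 / 19.62 = 0.428263 m

0.428263 m


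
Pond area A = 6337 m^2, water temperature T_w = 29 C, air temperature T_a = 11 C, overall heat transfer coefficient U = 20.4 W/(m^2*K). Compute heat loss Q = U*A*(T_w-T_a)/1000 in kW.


Temperature difference dT = 29 - 11 = 18 K
Heat loss (W) = U * A * dT = 20.4 * 6337 * 18 = 2326946.4 W
Convert to kW: 2326946.4 / 1000 = 2326.9464 kW

2326.9464 kW


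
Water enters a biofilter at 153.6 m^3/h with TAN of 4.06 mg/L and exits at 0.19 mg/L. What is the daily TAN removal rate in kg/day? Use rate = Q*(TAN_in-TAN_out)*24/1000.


Concentration drop: TAN_in - TAN_out = 4.06 - 0.19 = 3.87 mg/L
Hourly TAN removed = Q * dTAN = 153.6 m^3/h * 3.87 mg/L = 594.432 g/h  (m^3/h * mg/L = g/h)
Daily TAN removed = 594.432 * 24 = 14266.368 g/day
Convert to kg/day: 14266.368 / 1000 = 14.266368 kg/day

14.266368 kg/day


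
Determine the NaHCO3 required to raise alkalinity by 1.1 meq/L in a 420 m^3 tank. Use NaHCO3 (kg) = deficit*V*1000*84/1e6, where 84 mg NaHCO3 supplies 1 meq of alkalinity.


Tank volume in L = 420 m^3 * 1000 = 420000 L
Total meq required = 1.1 meq/L * 420000 L = 462000 meq
NaHCO3 mass = 462000 meq * 84 mg/meq / 1e6 = 38.808 kg

38.808 kg


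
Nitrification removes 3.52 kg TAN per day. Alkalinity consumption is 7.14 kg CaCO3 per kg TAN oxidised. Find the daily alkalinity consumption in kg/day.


Alkalinity factor: 7.14 kg CaCO3 consumed per kg TAN nitrified
alk = 3.52 kg TAN * 7.14 = 25.1328 kg CaCO3/day

25.1328 kg CaCO3/day


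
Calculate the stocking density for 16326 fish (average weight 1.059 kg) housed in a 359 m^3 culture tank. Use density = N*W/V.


Total biomass = 16326 fish * 1.059 kg = 17289.234 kg
Density = total biomass / volume = 17289.234 / 359 = 48.1594 kg/m^3

48.1594 kg/m^3


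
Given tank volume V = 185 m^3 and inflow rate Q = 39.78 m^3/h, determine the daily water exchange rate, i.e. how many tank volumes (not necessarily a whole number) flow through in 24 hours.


Daily flow volume = 39.78 m^3/h * 24 h = 954.72 m^3/day
Exchanges = daily flow / tank volume = 954.72 / 185 = 5.16065 exchanges/day

5.16065 exchanges/day


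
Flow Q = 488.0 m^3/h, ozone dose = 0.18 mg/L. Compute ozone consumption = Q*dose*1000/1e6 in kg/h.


O3 demand (mg/h) = Q * dose * 1000 = 488.0 * 0.18 * 1000 = 87840 mg/h
Convert mg to kg: 87840 / 1e6 = 0.08784 kg/h

0.08784 kg/h


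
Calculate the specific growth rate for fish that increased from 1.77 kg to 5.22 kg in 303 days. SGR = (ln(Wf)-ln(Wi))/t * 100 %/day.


ln(W_f) = ln(5.22) = 1.6524974
ln(W_i) = ln(1.77) = 0.57097955
ln(W_f) - ln(W_i) = 1.6524974 - 0.57097955 = 1.0815179
SGR = 1.0815179 / 303 * 100 = 0.356937 %/day

0.356937 %/day


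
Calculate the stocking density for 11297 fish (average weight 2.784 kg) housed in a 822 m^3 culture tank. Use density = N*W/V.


Total biomass = 11297 fish * 2.784 kg = 31450.848 kg
Density = total biomass / volume = 31450.848 / 822 = 38.2614 kg/m^3

38.2614 kg/m^3


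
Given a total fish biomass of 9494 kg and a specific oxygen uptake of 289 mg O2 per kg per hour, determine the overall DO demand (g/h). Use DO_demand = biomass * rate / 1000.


Total O2 consumption (mg/h) = 9494 kg * 289 mg/(kg*h) = 2743766 mg/h
Convert to g/h: 2743766 / 1000 = 2743.766 g/h

2743.766 g/h


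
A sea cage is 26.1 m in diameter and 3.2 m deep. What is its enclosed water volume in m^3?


r = d/2 = 26.1/2 = 13.05 m
Base area = pi*r^2 = pi*13.05^2 = 535.02108 m^2
Volume = 535.02108 * 3.2 = 1712.07 m^3

1712.07 m^3


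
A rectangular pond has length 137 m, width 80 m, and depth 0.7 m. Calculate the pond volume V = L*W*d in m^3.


Base area = L * W = 137 * 80 = 10960 m^2
Volume = area * depth = 10960 * 0.7 = 7672 m^3

7672 m^3


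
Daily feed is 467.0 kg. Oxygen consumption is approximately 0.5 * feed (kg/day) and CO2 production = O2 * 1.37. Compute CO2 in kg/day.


O2 = 467.0 * 0.5 = 233.5
CO2 = 233.5 * 1.37 = 319.895

319.895 kg/day


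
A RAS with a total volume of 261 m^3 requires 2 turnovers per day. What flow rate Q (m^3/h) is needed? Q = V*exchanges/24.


Daily recirculation volume = 261 m^3 * 2 = 522 m^3/day
Flow rate Q = daily volume / 24 h = 522 / 24 = 21.75 m^3/h

21.75 m^3/h


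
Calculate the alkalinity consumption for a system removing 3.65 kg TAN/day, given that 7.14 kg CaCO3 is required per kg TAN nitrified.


Alkalinity factor: 7.14 kg CaCO3 consumed per kg TAN nitrified
alk = 3.65 kg TAN * 7.14 = 26.061 kg CaCO3/day

26.061 kg CaCO3/day


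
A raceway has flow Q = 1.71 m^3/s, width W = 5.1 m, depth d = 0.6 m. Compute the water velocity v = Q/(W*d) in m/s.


Cross-sectional area = W * d = 5.1 * 0.6 = 3.06 m^2
Velocity = Q / A = 1.71 / 3.06 = 0.558824 m/s

0.558824 m/s


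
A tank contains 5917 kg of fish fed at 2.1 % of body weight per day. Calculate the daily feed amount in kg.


Feeding rate fraction = 2.1% / 100 = 0.021
Daily feed = 5917 kg * 0.021 = 124.257 kg/day

124.257 kg/day


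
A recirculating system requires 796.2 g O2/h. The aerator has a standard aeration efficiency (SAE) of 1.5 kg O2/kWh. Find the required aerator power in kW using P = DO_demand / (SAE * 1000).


SAE in g O2/kWh = 1.5 * 1000 = 1500 g/kWh
P = DO_demand / SAE_g = 796.2 / 1500 = 0.5308 kW

0.5308 kW


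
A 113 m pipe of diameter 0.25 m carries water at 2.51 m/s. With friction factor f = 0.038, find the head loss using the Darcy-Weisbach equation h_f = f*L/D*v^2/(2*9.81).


v^2 = 2.51^2 = 6.3001 m^2/s^2
L/D = 113/0.25 = 452
h_f = f*(L/D)*v^2/(2g) = 0.038 * 452 * 6.3001 / 19.62 = 5.51532 m

5.51532 m


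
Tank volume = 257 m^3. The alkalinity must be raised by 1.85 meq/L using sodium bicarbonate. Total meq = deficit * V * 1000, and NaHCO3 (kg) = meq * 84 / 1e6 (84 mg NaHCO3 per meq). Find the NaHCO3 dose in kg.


Tank volume in L = 257 m^3 * 1000 = 257000 L
Total meq required = 1.85 meq/L * 257000 L = 475450 meq
NaHCO3 mass = 475450 meq * 84 mg/meq / 1e6 = 39.9378 kg

39.9378 kg


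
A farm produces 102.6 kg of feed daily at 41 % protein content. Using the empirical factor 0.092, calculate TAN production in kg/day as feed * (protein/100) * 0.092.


Protein in feed = 102.6 * 41/100 = 42.066 kg/day
TAN = protein * 0.092 = 42.066 * 0.092 = 3.870072 kg/day

3.870072 kg/day


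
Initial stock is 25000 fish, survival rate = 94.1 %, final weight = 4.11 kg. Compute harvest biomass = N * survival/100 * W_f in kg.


Survivors = 25000 * 94.1/100 = 23525 fish
Harvest biomass = survivors * W_f = 23525 * 4.11 = 96687.75 kg

96687.75 kg


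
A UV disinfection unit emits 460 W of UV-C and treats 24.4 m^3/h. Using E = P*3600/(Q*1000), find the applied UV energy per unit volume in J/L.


Energy delivered per hour = 460 W * 3600 s = 1656000 J/h
Volume treated per hour = 24.4 m^3/h * 1000 = 24400 L/h
dose = 1656000 / 24400 = 67.8689 J/L

67.8689 J/L


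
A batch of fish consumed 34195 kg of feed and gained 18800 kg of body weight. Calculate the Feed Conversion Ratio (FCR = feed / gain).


FCR = feed consumed / weight gained
FCR = 34195 kg / 18800 kg = 1.81888

1.81888


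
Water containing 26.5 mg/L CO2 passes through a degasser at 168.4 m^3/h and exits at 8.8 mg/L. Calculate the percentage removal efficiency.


CO2_out / CO2_in = 8.8 / 26.5 = 0.33207547
Fraction remaining = 0.33207547
efficiency = (1 - 0.33207547) * 100 = 66.7925 %

66.7925 %


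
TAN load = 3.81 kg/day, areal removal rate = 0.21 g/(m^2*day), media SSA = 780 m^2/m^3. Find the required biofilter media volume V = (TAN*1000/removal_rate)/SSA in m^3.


A = 3.81*1000 / 0.21 = 18142.857 m^2
V = 18142.857 / 780 = 23.2601

23.2601 m^3


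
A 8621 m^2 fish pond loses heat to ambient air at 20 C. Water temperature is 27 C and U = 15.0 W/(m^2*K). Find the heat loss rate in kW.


Temperature difference dT = 27 - 20 = 7 K
Heat loss (W) = U * A * dT = 15.0 * 8621 * 7 = 905205 W
Convert to kW: 905205 / 1000 = 905.205 kW

905.205 kW


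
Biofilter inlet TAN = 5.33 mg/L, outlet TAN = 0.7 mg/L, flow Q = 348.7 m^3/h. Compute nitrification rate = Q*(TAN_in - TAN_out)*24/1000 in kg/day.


Concentration drop: TAN_in - TAN_out = 5.33 - 0.7 = 4.63 mg/L
Hourly TAN removed = Q * dTAN = 348.7 m^3/h * 4.63 mg/L = 1614.481 g/h  (m^3/h * mg/L = g/h)
Daily TAN removed = 1614.481 * 24 = 38747.544 g/day
Convert to kg/day: 38747.544 / 1000 = 38.747544 kg/day

38.747544 kg/day


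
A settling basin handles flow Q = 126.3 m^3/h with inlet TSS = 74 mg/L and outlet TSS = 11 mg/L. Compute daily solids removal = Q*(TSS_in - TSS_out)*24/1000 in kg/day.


Concentration drop: TSS_in - TSS_out = 74 - 11 = 63 mg/L
Hourly solids removed = Q * dTSS = 126.3 m^3/h * 63 mg/L = 7956.9 g/h  (m^3/h * mg/L = g/h)
Daily solids removed = 7956.9 * 24 = 190965.6 g/day
Convert g to kg: 190965.6 / 1000 = 190.9656 kg/day

190.9656 kg/day


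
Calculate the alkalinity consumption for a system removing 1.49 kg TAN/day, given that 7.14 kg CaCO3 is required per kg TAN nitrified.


Alkalinity factor: 7.14 kg CaCO3 consumed per kg TAN nitrified
alk = 1.49 kg TAN * 7.14 = 10.6386 kg CaCO3/day

10.6386 kg CaCO3/day


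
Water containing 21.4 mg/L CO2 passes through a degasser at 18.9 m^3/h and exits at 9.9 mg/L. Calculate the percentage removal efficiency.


CO2_out / CO2_in = 9.9 / 21.4 = 0.46261682
Fraction remaining = 0.46261682
efficiency = (1 - 0.46261682) * 100 = 53.7383 %

53.7383 %


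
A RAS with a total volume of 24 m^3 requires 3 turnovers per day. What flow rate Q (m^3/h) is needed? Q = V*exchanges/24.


Daily recirculation volume = 24 m^3 * 3 = 72 m^3/day
Flow rate Q = daily volume / 24 h = 72 / 24 = 3 m^3/h

3 m^3/h


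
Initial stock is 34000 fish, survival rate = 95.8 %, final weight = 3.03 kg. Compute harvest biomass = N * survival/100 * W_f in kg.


Survivors = 34000 * 95.8/100 = 32572 fish
Harvest biomass = survivors * W_f = 32572 * 3.03 = 98693.16 kg

98693.16 kg


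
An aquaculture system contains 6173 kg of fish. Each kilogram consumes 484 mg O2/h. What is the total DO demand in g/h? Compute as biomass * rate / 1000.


Total O2 consumption (mg/h) = 6173 kg * 484 mg/(kg*h) = 2987732 mg/h
Convert to g/h: 2987732 / 1000 = 2987.732 g/h

2987.732 g/h


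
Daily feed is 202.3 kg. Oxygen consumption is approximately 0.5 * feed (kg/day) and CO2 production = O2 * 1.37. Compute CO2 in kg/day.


O2 = 202.3 * 0.5 = 101.15
CO2 = 101.15 * 1.37 = 138.5755

138.5755 kg/day


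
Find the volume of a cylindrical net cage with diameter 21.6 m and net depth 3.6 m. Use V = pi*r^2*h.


r = d/2 = 21.6/2 = 10.8 m
Base area = pi*r^2 = pi*10.8^2 = 366.43537 m^2
Volume = 366.43537 * 3.6 = 1319.17 m^3

1319.17 m^3


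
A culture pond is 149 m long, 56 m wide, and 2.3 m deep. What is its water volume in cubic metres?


Base area = L * W = 149 * 56 = 8344 m^2
Volume = area * depth = 8344 * 2.3 = 19191.2 m^3

19191.2 m^3


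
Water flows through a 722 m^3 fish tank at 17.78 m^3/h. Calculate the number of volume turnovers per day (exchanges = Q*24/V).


Daily flow volume = 17.78 m^3/h * 24 h = 426.72 m^3/day
Exchanges = daily flow / tank volume = 426.72 / 722 = 0.591025 exchanges/day

0.591025 exchanges/day


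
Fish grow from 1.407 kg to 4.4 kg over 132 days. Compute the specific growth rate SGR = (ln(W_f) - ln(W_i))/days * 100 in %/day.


ln(W_f) = ln(4.4) = 1.4816045
ln(W_i) = ln(1.407) = 0.34145978
ln(W_f) - ln(W_i) = 1.4816045 - 0.34145978 = 1.1401447
SGR = 1.1401447 / 132 * 100 = 0.863746 %/day

0.863746 %/day


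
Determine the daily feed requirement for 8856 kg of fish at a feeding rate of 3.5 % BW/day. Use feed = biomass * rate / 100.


Feeding rate fraction = 3.5% / 100 = 0.035
Daily feed = 8856 kg * 0.035 = 309.96 kg/day

309.96 kg/day


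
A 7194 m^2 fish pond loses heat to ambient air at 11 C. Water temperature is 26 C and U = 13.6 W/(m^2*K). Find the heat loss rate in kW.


Temperature difference dT = 26 - 11 = 15 K
Heat loss (W) = U * A * dT = 13.6 * 7194 * 15 = 1467576 W
Convert to kW: 1467576 / 1000 = 1467.576 kW

1467.576 kW


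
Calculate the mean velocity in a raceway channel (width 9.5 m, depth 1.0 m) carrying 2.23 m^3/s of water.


Cross-sectional area = W * d = 9.5 * 1.0 = 9.5 m^2
Velocity = Q / A = 2.23 / 9.5 = 0.234737 m/s

0.234737 m/s


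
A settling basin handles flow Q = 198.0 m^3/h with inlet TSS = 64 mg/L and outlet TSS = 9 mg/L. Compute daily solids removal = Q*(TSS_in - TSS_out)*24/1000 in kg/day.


Concentration drop: TSS_in - TSS_out = 64 - 9 = 55 mg/L
Hourly solids removed = Q * dTSS = 198.0 m^3/h * 55 mg/L = 10890 g/h  (m^3/h * mg/L = g/h)
Daily solids removed = 10890 * 24 = 261360 g/day
Convert g to kg: 261360 / 1000 = 261.36 kg/day

261.36 kg/day


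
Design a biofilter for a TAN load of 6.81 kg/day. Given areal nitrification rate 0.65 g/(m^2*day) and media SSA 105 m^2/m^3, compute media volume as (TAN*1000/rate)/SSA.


A = 6.81*1000 / 0.65 = 10476.923 m^2
V = 10476.923 / 105 = 99.7802

99.7802 m^3


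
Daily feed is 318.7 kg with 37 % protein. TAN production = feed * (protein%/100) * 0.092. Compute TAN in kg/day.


Protein in feed = 318.7 * 37/100 = 117.919 kg/day
TAN = protein * 0.092 = 117.919 * 0.092 = 10.848548 kg/day

10.848548 kg/day


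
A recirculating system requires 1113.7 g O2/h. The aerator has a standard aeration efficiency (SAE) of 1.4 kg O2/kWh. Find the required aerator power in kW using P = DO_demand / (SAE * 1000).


SAE in g O2/kWh = 1.4 * 1000 = 1400 g/kWh
P = DO_demand / SAE_g = 1113.7 / 1400 = 0.7955 kW

0.7955 kW


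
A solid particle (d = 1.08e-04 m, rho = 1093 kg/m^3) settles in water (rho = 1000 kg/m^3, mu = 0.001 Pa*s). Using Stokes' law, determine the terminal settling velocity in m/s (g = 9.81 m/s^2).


Density difference: rho_p - rho_f = 1093 - 1000 = 93 kg/m^3
d^2 = (1.08e-04)^2 = 1.1664e-08 m^2
Numerator = (rho_p - rho_f) * g * d^2 = 93 * 9.81 * 1.1664e-08 = 1.0641417e-05
Denominator = 18 * mu = 18 * 0.001 = 0.018
v_s = 1.0641417e-05 / 0.018 = 5.9119e-04 m/s
Check: Re = rho_f * v_s * d / mu = 1000 * 5.9119e-04 * 1.08e-04 / 0.001 = 0.0638 < 1, so Stokes' law applies.

5.9119e-04 m/s


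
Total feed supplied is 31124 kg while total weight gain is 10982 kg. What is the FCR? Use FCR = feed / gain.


FCR = feed consumed / weight gained
FCR = 31124 kg / 10982 kg = 2.83409

2.83409


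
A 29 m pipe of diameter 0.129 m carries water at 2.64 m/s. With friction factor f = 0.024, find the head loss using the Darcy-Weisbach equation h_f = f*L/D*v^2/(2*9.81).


v^2 = 2.64^2 = 6.9696 m^2/s^2
L/D = 29/0.129 = 224.8062
h_f = f*(L/D)*v^2/(2g) = 0.024 * 224.8062 * 6.9696 / 19.62 = 1.91659 m

1.91659 m


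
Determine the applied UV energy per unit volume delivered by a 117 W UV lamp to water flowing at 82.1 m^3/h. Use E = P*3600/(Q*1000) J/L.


Energy delivered per hour = 117 W * 3600 s = 421200 J/h
Volume treated per hour = 82.1 m^3/h * 1000 = 82100 L/h
dose = 421200 / 82100 = 5.13033 J/L

5.13033 J/L


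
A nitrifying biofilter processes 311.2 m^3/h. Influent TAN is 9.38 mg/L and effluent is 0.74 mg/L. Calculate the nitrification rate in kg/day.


Concentration drop: TAN_in - TAN_out = 9.38 - 0.74 = 8.64 mg/L
Hourly TAN removed = Q * dTAN = 311.2 m^3/h * 8.64 mg/L = 2688.768 g/h  (m^3/h * mg/L = g/h)
Daily TAN removed = 2688.768 * 24 = 64530.432 g/day
Convert to kg/day: 64530.432 / 1000 = 64.530432 kg/day

64.530432 kg/day


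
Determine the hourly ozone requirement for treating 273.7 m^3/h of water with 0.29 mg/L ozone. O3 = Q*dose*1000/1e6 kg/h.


O3 demand (mg/h) = Q * dose * 1000 = 273.7 * 0.29 * 1000 = 79373 mg/h
Convert mg to kg: 79373 / 1e6 = 0.079373 kg/h

0.079373 kg/h


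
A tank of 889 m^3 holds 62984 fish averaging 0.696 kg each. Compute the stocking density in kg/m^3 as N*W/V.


Total biomass = 62984 fish * 0.696 kg = 43836.864 kg
Density = total biomass / volume = 43836.864 / 889 = 49.3103 kg/m^3

49.3103 kg/m^3


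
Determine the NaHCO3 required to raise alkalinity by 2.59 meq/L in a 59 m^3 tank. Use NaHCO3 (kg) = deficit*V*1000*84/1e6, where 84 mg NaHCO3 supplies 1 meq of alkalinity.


Tank volume in L = 59 m^3 * 1000 = 59000 L
Total meq required = 2.59 meq/L * 59000 L = 152810 meq
NaHCO3 mass = 152810 meq * 84 mg/meq / 1e6 = 12.836 kg

12.836 kg


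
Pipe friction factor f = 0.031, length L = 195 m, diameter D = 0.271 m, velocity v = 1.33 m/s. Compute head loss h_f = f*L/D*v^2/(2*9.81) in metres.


v^2 = 1.33^2 = 1.7689 m^2/s^2
L/D = 195/0.271 = 719.5572
h_f = f*(L/D)*v^2/(2g) = 0.031 * 719.5572 * 1.7689 / 19.62 = 2.01109 m

2.01109 m


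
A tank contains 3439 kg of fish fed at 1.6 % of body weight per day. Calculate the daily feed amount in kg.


Feeding rate fraction = 1.6% / 100 = 0.016
Daily feed = 3439 kg * 0.016 = 55.024 kg/day

55.024 kg/day


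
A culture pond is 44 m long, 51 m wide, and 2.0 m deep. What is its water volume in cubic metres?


Base area = L * W = 44 * 51 = 2244 m^2
Volume = area * depth = 2244 * 2.0 = 4488 m^3

4488 m^3


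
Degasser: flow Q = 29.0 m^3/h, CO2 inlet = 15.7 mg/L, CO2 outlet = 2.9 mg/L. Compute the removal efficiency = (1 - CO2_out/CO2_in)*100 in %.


CO2_out / CO2_in = 2.9 / 15.7 = 0.18471338
Fraction remaining = 0.18471338
efficiency = (1 - 0.18471338) * 100 = 81.5287 %

81.5287 %


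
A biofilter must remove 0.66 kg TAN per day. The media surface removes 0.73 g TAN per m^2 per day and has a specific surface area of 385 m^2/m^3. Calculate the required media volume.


A = 0.66*1000 / 0.73 = 904.10959 m^2
V = 904.10959 / 385 = 2.34834

2.34834 m^3


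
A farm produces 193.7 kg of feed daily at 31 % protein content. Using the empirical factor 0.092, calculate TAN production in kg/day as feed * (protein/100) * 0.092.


Protein in feed = 193.7 * 31/100 = 60.047 kg/day
TAN = protein * 0.092 = 60.047 * 0.092 = 5.524324 kg/day

5.524324 kg/day


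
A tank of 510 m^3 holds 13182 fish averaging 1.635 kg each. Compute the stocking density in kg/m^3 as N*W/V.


Total biomass = 13182 fish * 1.635 kg = 21552.57 kg
Density = total biomass / volume = 21552.57 / 510 = 42.2599 kg/m^3

42.2599 kg/m^3


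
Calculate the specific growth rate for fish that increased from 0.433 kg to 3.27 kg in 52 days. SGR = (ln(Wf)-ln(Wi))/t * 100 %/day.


ln(W_f) = ln(3.27) = 1.18479
ln(W_i) = ln(0.433) = -0.83701755
ln(W_f) - ln(W_i) = 1.18479 - -0.83701755 = 2.0218076
SGR = 2.0218076 / 52 * 100 = 3.88809 %/day

3.88809 %/day


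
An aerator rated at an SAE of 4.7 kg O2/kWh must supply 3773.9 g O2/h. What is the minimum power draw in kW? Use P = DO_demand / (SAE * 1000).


SAE in g O2/kWh = 4.7 * 1000 = 4700 g/kWh
P = DO_demand / SAE_g = 3773.9 / 4700 = 0.802957 kW

0.802957 kW


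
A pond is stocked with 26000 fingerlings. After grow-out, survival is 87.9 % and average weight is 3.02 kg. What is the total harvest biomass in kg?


Survivors = 26000 * 87.9/100 = 22854 fish
Harvest biomass = survivors * W_f = 22854 * 3.02 = 69019.08 kg

69019.08 kg


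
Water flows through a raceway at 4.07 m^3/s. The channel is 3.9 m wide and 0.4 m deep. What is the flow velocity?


Cross-sectional area = W * d = 3.9 * 0.4 = 1.56 m^2
Velocity = Q / A = 4.07 / 1.56 = 2.60897 m/s

2.60897 m/s


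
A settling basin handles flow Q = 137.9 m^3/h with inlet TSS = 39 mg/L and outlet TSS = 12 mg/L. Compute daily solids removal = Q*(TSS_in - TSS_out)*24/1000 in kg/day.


Concentration drop: TSS_in - TSS_out = 39 - 12 = 27 mg/L
Hourly solids removed = Q * dTSS = 137.9 m^3/h * 27 mg/L = 3723.3 g/h  (m^3/h * mg/L = g/h)
Daily solids removed = 3723.3 * 24 = 89359.2 g/day
Convert g to kg: 89359.2 / 1000 = 89.3592 kg/day

89.3592 kg/day


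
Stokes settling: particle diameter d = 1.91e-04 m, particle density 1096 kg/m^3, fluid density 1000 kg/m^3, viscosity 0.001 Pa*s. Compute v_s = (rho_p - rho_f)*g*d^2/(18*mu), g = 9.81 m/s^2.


Density difference: rho_p - rho_f = 1096 - 1000 = 96 kg/m^3
d^2 = (1.91e-04)^2 = 3.6481e-08 m^2
Numerator = (rho_p - rho_f) * g * d^2 = 96 * 9.81 * 3.6481e-08 = 3.4356347e-05
Denominator = 18 * mu = 18 * 0.001 = 0.018
v_s = 3.4356347e-05 / 0.018 = 0.00190869 m/s
Check: Re = rho_f * v_s * d / mu = 1000 * 0.00190869 * 1.91e-04 / 0.001 = 0.365 < 1, so Stokes' law applies.

0.00190869 m/s


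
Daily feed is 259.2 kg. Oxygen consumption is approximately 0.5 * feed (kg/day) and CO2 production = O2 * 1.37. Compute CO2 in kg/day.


O2 = 259.2 * 0.5 = 129.6
CO2 = 129.6 * 1.37 = 177.552

177.552 kg/day


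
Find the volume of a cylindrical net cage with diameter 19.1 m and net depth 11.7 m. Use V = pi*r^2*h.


r = d/2 = 19.1/2 = 9.55 m
Base area = pi*r^2 = pi*9.55^2 = 286.5211 m^2
Volume = 286.5211 * 11.7 = 3352.3 m^3

3352.3 m^3


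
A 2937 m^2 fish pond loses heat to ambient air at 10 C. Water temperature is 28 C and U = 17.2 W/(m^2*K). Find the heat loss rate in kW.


Temperature difference dT = 28 - 10 = 18 K
Heat loss (W) = U * A * dT = 17.2 * 2937 * 18 = 909295.2 W
Convert to kW: 909295.2 / 1000 = 909.2952 kW

909.2952 kW


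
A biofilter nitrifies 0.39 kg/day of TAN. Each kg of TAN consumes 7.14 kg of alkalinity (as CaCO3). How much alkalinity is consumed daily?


Alkalinity factor: 7.14 kg CaCO3 consumed per kg TAN nitrified
alk = 0.39 kg TAN * 7.14 = 2.7846 kg CaCO3/day

2.7846 kg CaCO3/day


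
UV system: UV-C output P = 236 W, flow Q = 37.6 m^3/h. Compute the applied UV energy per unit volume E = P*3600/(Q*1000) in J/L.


Energy delivered per hour = 236 W * 3600 s = 849600 J/h
Volume treated per hour = 37.6 m^3/h * 1000 = 37600 L/h
dose = 849600 / 37600 = 22.5957 J/L

22.5957 J/L


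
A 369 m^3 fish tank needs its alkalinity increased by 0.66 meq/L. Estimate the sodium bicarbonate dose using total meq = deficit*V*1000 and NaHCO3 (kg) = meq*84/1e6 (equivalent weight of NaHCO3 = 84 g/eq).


Tank volume in L = 369 m^3 * 1000 = 369000 L
Total meq required = 0.66 meq/L * 369000 L = 243540 meq
NaHCO3 mass = 243540 meq * 84 mg/meq / 1e6 = 20.4574 kg

20.4574 kg


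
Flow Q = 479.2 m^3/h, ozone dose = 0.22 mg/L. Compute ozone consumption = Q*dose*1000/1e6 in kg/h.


O3 demand (mg/h) = Q * dose * 1000 = 479.2 * 0.22 * 1000 = 105424 mg/h
Convert mg to kg: 105424 / 1e6 = 0.105424 kg/h

0.105424 kg/h


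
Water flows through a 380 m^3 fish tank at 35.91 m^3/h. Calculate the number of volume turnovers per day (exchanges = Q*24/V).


Daily flow volume = 35.91 m^3/h * 24 h = 861.84 m^3/day
Exchanges = daily flow / tank volume = 861.84 / 380 = 2.268 exchanges/day

2.268 exchanges/day


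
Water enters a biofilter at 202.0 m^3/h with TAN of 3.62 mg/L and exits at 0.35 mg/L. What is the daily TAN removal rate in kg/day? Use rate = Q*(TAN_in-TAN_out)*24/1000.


Concentration drop: TAN_in - TAN_out = 3.62 - 0.35 = 3.27 mg/L
Hourly TAN removed = Q * dTAN = 202.0 m^3/h * 3.27 mg/L = 660.54 g/h  (m^3/h * mg/L = g/h)
Daily TAN removed = 660.54 * 24 = 15852.96 g/day
Convert to kg/day: 15852.96 / 1000 = 15.85296 kg/day

15.85296 kg/day


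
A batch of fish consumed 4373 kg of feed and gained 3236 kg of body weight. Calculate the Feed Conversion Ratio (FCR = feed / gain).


FCR = feed consumed / weight gained
FCR = 4373 kg / 3236 kg = 1.35136

1.35136


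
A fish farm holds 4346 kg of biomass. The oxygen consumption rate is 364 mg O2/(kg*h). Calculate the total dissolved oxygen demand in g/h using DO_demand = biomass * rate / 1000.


Total O2 consumption (mg/h) = 4346 kg * 364 mg/(kg*h) = 1581944 mg/h
Convert to g/h: 1581944 / 1000 = 1581.944 g/h

1581.944 g/h


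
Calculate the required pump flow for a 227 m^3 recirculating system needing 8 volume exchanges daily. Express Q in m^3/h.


Daily recirculation volume = 227 m^3 * 8 = 1816 m^3/day
Flow rate Q = daily volume / 24 h = 1816 / 24 = 75.6667 m^3/h

75.6667 m^3/h


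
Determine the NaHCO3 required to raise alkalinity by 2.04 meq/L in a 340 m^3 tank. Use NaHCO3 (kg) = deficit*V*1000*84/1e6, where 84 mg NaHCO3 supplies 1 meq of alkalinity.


Tank volume in L = 340 m^3 * 1000 = 340000 L
Total meq required = 2.04 meq/L * 340000 L = 693600 meq
NaHCO3 mass = 693600 meq * 84 mg/meq / 1e6 = 58.2624 kg

58.2624 kg


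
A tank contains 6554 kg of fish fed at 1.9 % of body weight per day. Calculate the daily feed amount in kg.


Feeding rate fraction = 1.9% / 100 = 0.019
Daily feed = 6554 kg * 0.019 = 124.526 kg/day

124.526 kg/day


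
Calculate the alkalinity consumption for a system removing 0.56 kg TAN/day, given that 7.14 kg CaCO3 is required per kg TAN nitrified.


Alkalinity factor: 7.14 kg CaCO3 consumed per kg TAN nitrified
alk = 0.56 kg TAN * 7.14 = 3.9984 kg CaCO3/day

3.9984 kg CaCO3/day


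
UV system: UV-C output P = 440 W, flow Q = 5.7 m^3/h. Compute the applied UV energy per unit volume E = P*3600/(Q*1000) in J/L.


Energy delivered per hour = 440 W * 3600 s = 1584000 J/h
Volume treated per hour = 5.7 m^3/h * 1000 = 5700 L/h
dose = 1584000 / 5700 = 277.895 J/L

277.895 J/L


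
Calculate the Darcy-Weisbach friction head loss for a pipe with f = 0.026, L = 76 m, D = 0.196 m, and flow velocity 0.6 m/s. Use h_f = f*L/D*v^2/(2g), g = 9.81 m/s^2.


v^2 = 0.6^2 = 0.36 m^2/s^2
L/D = 76/0.196 = 387.7551
h_f = f*(L/D)*v^2/(2g) = 0.026 * 387.7551 * 0.36 / 19.62 = 0.184984 m

0.184984 m


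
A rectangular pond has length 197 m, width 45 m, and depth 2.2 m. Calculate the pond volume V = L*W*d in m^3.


Base area = L * W = 197 * 45 = 8865 m^2
Volume = area * depth = 8865 * 2.2 = 19503 m^3

19503 m^3


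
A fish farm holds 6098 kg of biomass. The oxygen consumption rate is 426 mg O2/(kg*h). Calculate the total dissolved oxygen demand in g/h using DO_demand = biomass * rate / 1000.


Total O2 consumption (mg/h) = 6098 kg * 426 mg/(kg*h) = 2597748 mg/h
Convert to g/h: 2597748 / 1000 = 2597.748 g/h

2597.748 g/h


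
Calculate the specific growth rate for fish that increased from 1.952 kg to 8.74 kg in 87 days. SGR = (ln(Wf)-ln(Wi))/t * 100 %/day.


ln(W_f) = ln(8.74) = 2.1679102
ln(W_i) = ln(1.952) = 0.66885449
ln(W_f) - ln(W_i) = 2.1679102 - 0.66885449 = 1.4990557
SGR = 1.4990557 / 87 * 100 = 1.72305 %/day

1.72305 %/day


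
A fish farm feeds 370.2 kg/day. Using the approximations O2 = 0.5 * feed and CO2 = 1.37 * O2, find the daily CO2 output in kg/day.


O2 = 370.2 * 0.5 = 185.1
CO2 = 185.1 * 1.37 = 253.587

253.587 kg/day


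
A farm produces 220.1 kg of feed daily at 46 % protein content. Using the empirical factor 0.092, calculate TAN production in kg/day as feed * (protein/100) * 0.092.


Protein in feed = 220.1 * 46/100 = 101.246 kg/day
TAN = protein * 0.092 = 101.246 * 0.092 = 9.314632 kg/day

9.314632 kg/day


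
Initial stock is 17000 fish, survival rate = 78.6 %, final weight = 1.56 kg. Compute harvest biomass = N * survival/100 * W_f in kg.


Survivors = 17000 * 78.6/100 = 13362 fish
Harvest biomass = survivors * W_f = 13362 * 1.56 = 20844.72 kg

20844.72 kg


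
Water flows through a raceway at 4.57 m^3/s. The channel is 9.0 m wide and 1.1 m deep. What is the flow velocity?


Cross-sectional area = W * d = 9.0 * 1.1 = 9.9 m^2
Velocity = Q / A = 4.57 / 9.9 = 0.461616 m/s

0.461616 m/s
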